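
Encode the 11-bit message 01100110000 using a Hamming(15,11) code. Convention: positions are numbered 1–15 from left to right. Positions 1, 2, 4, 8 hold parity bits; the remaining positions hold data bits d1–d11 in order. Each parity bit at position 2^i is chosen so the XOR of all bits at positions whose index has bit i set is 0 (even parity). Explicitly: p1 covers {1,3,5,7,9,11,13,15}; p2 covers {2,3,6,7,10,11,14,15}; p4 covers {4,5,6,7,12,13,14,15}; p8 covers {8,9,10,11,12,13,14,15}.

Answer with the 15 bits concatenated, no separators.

010011000110000

Place data at non-parity positions: p1 p2 0 p4 1 1 0 p8 0 1 1 0 0 0 0
p1 (pos 1,3,5,7,9,11,13,15): XOR of data positions = 0⊕1⊕0⊕0⊕1⊕0⊕0 = 0
p2 (pos 2,3,6,7,10,11,14,15): XOR of data positions = 0⊕1⊕0⊕1⊕1⊕0⊕0 = 1
p4 (pos 4,5,6,7,12,13,14,15): XOR of data positions = 1⊕1⊕0⊕0⊕0⊕0⊕0 = 0
p8 (pos 8,9,10,11,12,13,14,15): XOR of data positions = 0⊕1⊕1⊕0⊕0⊕0⊕0 = 0
Codeword: 010011000110000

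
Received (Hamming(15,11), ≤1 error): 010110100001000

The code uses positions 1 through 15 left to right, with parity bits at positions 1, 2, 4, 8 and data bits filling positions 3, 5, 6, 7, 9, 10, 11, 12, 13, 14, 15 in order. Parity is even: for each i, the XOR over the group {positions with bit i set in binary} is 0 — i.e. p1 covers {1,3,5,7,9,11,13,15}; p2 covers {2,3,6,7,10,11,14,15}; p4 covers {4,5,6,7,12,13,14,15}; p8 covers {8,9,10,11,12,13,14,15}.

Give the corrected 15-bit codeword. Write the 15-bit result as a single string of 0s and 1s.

010110110001000

s1 (pos 1,3,5,7,9,11,13,15): 0⊕0⊕1⊕1⊕0⊕0⊕0⊕0 = 0
s2 (pos 2,3,6,7,10,11,14,15): 1⊕0⊕0⊕1⊕0⊕0⊕0⊕0 = 0
s4 (pos 4,5,6,7,12,13,14,15): 1⊕1⊕0⊕1⊕1⊕0⊕0⊕0 = 0
s8 (pos 8,9,10,11,12,13,14,15): 0⊕0⊕0⊕0⊕1⊕0⊕0⊕0 = 1
Syndrome s8…s1 = 1000 → error at position 8.
Flip position 8: 010110100001000 → 010110110001000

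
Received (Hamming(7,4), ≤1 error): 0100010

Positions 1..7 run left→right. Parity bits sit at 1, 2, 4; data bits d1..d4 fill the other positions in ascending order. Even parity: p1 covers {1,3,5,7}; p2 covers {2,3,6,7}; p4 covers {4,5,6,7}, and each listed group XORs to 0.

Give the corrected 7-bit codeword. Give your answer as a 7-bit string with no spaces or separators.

0101010

s1 (pos 1,3,5,7): 0⊕0⊕0⊕0 = 0
s2 (pos 2,3,6,7): 1⊕0⊕1⊕0 = 0
s4 (pos 4,5,6,7): 0⊕0⊕1⊕0 = 1
Syndrome s4…s1 = 100 → error at position 4.
Flip position 4: 0100010 → 0101010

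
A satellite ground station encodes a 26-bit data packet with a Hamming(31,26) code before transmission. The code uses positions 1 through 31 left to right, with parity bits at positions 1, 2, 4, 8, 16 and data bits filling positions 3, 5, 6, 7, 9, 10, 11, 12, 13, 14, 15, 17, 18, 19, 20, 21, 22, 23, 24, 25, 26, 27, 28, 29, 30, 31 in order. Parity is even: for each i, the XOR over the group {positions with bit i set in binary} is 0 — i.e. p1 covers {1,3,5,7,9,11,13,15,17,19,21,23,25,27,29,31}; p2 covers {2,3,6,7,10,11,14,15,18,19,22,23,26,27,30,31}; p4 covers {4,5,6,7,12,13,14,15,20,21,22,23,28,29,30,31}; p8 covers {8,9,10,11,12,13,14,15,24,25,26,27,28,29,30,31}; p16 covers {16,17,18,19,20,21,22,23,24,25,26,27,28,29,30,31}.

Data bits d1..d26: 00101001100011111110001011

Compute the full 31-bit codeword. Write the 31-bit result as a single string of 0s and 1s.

Place data at non-parity positions: p1 p2 0 p4 0 1 0 p8 1 0 0 1 1 0 0 p16 0 1 1 1 1 1 1 1 0 0 0 1 0 1 1
p1 (pos 1,3,5,7,9,11,13,15,17,19,21,23,25,27,29,31): XOR of data positions = 0⊕0⊕0⊕1⊕0⊕1⊕0⊕0⊕1⊕1⊕1⊕0⊕0⊕0⊕1 = 0
p2 (pos 2,3,6,7,10,11,14,15,18,19,22,23,26,27,30,31): XOR of data positions = 0⊕1⊕0⊕0⊕0⊕0⊕0⊕1⊕1⊕1⊕1⊕0⊕0⊕1⊕1 = 1
p4 (pos 4,5,6,7,12,13,14,15,20,21,22,23,28,29,30,31): XOR of data positions = 0⊕1⊕0⊕1⊕1⊕0⊕0⊕1⊕1⊕1⊕1⊕1⊕0⊕1⊕1 = 0
p8 (pos 8,9,10,11,12,13,14,15,24,25,26,27,28,29,30,31): XOR of data positions = 1⊕0⊕0⊕1⊕1⊕0⊕0⊕1⊕0⊕0⊕0⊕1⊕0⊕1⊕1 = 1
p16 (pos 16,17,18,19,20,21,22,23,24,25,26,27,28,29,30,31): XOR of data positions = 0⊕1⊕1⊕1⊕1⊕1⊕1⊕1⊕0⊕0⊕0⊕1⊕0⊕1⊕1 = 0
Codeword: 0100010110011000011111110001011

0100010110011000011111110001011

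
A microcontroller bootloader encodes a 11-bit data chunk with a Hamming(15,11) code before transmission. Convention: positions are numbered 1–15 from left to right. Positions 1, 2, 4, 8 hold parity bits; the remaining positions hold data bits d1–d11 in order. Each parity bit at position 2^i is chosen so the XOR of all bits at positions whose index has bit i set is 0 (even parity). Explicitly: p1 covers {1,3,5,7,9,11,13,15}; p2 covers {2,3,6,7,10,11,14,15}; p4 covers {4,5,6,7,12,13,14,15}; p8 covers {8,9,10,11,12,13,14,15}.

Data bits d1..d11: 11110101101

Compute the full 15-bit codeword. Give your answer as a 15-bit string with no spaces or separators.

111011100101101

Place data at non-parity positions: p1 p2 1 p4 1 1 1 p8 0 1 0 1 1 0 1
p1 (pos 1,3,5,7,9,11,13,15): XOR of data positions = 1⊕1⊕1⊕0⊕0⊕1⊕1 = 1
p2 (pos 2,3,6,7,10,11,14,15): XOR of data positions = 1⊕1⊕1⊕1⊕0⊕0⊕1 = 1
p4 (pos 4,5,6,7,12,13,14,15): XOR of data positions = 1⊕1⊕1⊕1⊕1⊕0⊕1 = 0
p8 (pos 8,9,10,11,12,13,14,15): XOR of data positions = 0⊕1⊕0⊕1⊕1⊕0⊕1 = 0
Codeword: 111011100101101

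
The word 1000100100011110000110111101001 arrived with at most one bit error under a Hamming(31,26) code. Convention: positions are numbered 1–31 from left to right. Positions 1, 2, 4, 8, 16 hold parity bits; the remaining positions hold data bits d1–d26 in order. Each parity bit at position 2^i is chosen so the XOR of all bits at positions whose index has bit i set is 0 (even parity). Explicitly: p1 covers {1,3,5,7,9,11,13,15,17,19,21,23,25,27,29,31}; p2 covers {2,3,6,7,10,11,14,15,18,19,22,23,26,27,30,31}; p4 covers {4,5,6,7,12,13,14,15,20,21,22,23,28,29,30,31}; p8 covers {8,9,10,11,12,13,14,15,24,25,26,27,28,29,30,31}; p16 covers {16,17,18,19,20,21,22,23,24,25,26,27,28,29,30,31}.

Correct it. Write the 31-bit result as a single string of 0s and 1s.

s1 (pos 1,3,5,7,9,11,13,15,17,19,21,23,25,27,29,31): 1⊕0⊕1⊕0⊕0⊕0⊕1⊕1⊕0⊕0⊕1⊕1⊕1⊕0⊕0⊕1 = 0
s2 (pos 2,3,6,7,10,11,14,15,18,19,22,23,26,27,30,31): 0⊕0⊕0⊕0⊕0⊕0⊕1⊕1⊕0⊕0⊕0⊕1⊕1⊕0⊕0⊕1 = 1
s4 (pos 4,5,6,7,12,13,14,15,20,21,22,23,28,29,30,31): 0⊕1⊕0⊕0⊕1⊕1⊕1⊕1⊕1⊕1⊕0⊕1⊕1⊕0⊕0⊕1 = 0
s8 (pos 8,9,10,11,12,13,14,15,24,25,26,27,28,29,30,31): 1⊕0⊕0⊕0⊕1⊕1⊕1⊕1⊕1⊕1⊕1⊕0⊕1⊕0⊕0⊕1 = 0
s16 (pos 16,17,18,19,20,21,22,23,24,25,26,27,28,29,30,31): 0⊕0⊕0⊕0⊕1⊕1⊕0⊕1⊕1⊕1⊕1⊕0⊕1⊕0⊕0⊕1 = 0
Syndrome s16…s1 = 00010 → error at position 2.
Flip position 2: 1000100100011110000110111101001 → 1100100100011110000110111101001

1100100100011110000110111101001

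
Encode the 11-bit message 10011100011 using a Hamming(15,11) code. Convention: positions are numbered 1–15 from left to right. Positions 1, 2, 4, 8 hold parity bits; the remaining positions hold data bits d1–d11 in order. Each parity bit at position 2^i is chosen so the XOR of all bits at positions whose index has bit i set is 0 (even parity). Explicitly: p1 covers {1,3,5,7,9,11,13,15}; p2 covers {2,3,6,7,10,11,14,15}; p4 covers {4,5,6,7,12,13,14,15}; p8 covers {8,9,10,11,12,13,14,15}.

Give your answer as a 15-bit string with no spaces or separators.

011100101100011

Place data at non-parity positions: p1 p2 1 p4 0 0 1 p8 1 1 0 0 0 1 1
p1 (pos 1,3,5,7,9,11,13,15): XOR of data positions = 1⊕0⊕1⊕1⊕0⊕0⊕1 = 0
p2 (pos 2,3,6,7,10,11,14,15): XOR of data positions = 1⊕0⊕1⊕1⊕0⊕1⊕1 = 1
p4 (pos 4,5,6,7,12,13,14,15): XOR of data positions = 0⊕0⊕1⊕0⊕0⊕1⊕1 = 1
p8 (pos 8,9,10,11,12,13,14,15): XOR of data positions = 1⊕1⊕0⊕0⊕0⊕1⊕1 = 0
Codeword: 011100101100011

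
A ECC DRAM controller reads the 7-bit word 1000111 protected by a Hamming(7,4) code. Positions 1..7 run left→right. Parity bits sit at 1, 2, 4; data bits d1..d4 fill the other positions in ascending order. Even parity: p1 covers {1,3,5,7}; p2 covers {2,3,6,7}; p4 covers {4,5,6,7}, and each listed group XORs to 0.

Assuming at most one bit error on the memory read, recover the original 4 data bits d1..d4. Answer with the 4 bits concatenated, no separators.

s1 (pos 1,3,5,7): 1⊕0⊕1⊕1 = 1
s2 (pos 2,3,6,7): 0⊕0⊕1⊕1 = 0
s4 (pos 4,5,6,7): 0⊕1⊕1⊕1 = 1
Syndrome s4…s1 = 101 → error at position 5.
Flip position 5: 1000111 → 1000011
Read data bits from positions 3,5,6,7: 0011

0011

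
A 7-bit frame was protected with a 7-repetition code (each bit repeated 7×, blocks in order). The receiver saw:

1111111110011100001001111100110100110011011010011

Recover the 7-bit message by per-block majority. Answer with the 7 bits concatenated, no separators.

1101111

Block 1 (1111111): 7 ones → 1
Block 2 (1100111): 5 ones → 1
Block 3 (0000100): 1 one → 0
Block 4 (1111100): 5 ones → 1
Block 5 (1101001): 4 ones → 1
Block 6 (1001101): 4 ones → 1
Block 7 (1010011): 4 ones → 1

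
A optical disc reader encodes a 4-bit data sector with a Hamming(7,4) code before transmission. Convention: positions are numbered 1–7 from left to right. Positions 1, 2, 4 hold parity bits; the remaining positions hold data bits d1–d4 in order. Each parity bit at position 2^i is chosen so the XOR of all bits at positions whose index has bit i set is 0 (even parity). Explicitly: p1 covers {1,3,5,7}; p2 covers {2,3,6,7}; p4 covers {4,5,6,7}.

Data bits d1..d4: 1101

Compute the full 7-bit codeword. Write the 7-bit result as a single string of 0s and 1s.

Place data at non-parity positions: p1 p2 1 p4 1 0 1
p1 (pos 1,3,5,7): XOR of data positions = 1⊕1⊕1 = 1
p2 (pos 2,3,6,7): XOR of data positions = 1⊕0⊕1 = 0
p4 (pos 4,5,6,7): XOR of data positions = 1⊕0⊕1 = 0
Codeword: 1010101

1010101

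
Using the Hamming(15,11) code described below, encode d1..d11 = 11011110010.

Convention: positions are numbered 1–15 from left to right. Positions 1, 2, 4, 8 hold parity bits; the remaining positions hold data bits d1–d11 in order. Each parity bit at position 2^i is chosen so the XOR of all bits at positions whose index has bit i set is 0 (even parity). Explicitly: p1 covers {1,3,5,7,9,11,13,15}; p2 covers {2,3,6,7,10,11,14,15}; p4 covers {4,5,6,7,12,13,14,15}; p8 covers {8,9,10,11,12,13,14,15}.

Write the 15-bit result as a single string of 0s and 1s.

Place data at non-parity positions: p1 p2 1 p4 1 0 1 p8 1 1 1 0 0 1 0
p1 (pos 1,3,5,7,9,11,13,15): XOR of data positions = 1⊕1⊕1⊕1⊕1⊕0⊕0 = 1
p2 (pos 2,3,6,7,10,11,14,15): XOR of data positions = 1⊕0⊕1⊕1⊕1⊕1⊕0 = 1
p4 (pos 4,5,6,7,12,13,14,15): XOR of data positions = 1⊕0⊕1⊕0⊕0⊕1⊕0 = 1
p8 (pos 8,9,10,11,12,13,14,15): XOR of data positions = 1⊕1⊕1⊕0⊕0⊕1⊕0 = 0
Codeword: 111110101110010

111110101110010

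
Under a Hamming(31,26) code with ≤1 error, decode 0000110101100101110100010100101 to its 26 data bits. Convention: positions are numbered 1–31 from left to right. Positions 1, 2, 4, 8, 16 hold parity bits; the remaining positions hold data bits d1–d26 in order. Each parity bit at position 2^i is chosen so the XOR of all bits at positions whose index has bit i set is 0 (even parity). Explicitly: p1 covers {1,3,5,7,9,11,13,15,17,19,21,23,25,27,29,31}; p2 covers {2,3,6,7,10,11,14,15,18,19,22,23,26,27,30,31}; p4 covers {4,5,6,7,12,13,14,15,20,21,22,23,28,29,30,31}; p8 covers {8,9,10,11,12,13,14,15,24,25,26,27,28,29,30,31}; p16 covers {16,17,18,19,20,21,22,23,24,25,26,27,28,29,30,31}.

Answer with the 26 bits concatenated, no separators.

s1 (pos 1,3,5,7,9,11,13,15,17,19,21,23,25,27,29,31): 0⊕0⊕1⊕0⊕0⊕1⊕0⊕0⊕1⊕0⊕0⊕0⊕0⊕0⊕1⊕1 = 1
s2 (pos 2,3,6,7,10,11,14,15,18,19,22,23,26,27,30,31): 0⊕0⊕1⊕0⊕1⊕1⊕1⊕0⊕1⊕0⊕0⊕0⊕1⊕0⊕0⊕1 = 1
s4 (pos 4,5,6,7,12,13,14,15,20,21,22,23,28,29,30,31): 0⊕1⊕1⊕0⊕0⊕0⊕1⊕0⊕1⊕0⊕0⊕0⊕0⊕1⊕0⊕1 = 0
s8 (pos 8,9,10,11,12,13,14,15,24,25,26,27,28,29,30,31): 1⊕0⊕1⊕1⊕0⊕0⊕1⊕0⊕1⊕0⊕1⊕0⊕0⊕1⊕0⊕1 = 0
s16 (pos 16,17,18,19,20,21,22,23,24,25,26,27,28,29,30,31): 1⊕1⊕1⊕0⊕1⊕0⊕0⊕0⊕1⊕0⊕1⊕0⊕0⊕1⊕0⊕1 = 0
Syndrome s16…s1 = 00011 → error at position 3.
Flip position 3: 0000110101100101110100010100101 → 0010110101100101110100010100101
Read data bits from positions 3,5,6,7,9,10,11,12,13,14,15,17,18,19,20,21,22,23,24,25,26,27,28,29,30,31: 11100110010110100010100101

11100110010110100010100101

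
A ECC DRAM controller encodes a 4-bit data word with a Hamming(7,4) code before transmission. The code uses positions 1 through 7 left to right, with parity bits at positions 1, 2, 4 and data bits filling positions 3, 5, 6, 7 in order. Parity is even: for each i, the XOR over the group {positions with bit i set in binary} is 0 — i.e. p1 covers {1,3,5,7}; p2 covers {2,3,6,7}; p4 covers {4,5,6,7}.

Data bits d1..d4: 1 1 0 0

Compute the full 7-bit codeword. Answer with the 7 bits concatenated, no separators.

0111100

Place data at non-parity positions: p1 p2 1 p4 1 0 0
p1 (pos 1,3,5,7): XOR of data positions = 1⊕1⊕0 = 0
p2 (pos 2,3,6,7): XOR of data positions = 1⊕0⊕0 = 1
p4 (pos 4,5,6,7): XOR of data positions = 1⊕0⊕0 = 1
Codeword: 0111100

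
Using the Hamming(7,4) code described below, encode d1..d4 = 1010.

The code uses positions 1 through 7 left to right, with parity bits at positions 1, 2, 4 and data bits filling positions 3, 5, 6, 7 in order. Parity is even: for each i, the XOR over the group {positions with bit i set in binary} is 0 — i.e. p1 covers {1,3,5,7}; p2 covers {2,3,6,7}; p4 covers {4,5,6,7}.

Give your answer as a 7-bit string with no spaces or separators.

1011010

Place data at non-parity positions: p1 p2 1 p4 0 1 0
p1 (pos 1,3,5,7): XOR of data positions = 1⊕0⊕0 = 1
p2 (pos 2,3,6,7): XOR of data positions = 1⊕1⊕0 = 0
p4 (pos 4,5,6,7): XOR of data positions = 0⊕1⊕0 = 1
Codeword: 1011010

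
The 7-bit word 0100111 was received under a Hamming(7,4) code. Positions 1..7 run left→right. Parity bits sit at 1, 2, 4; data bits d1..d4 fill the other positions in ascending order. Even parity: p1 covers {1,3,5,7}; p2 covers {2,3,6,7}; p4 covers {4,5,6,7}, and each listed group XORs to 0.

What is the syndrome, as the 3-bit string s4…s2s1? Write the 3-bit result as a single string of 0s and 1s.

110

s1 (pos 1,3,5,7): 0⊕0⊕1⊕1 = 0
s2 (pos 2,3,6,7): 1⊕0⊕1⊕1 = 1
s4 (pos 4,5,6,7): 0⊕1⊕1⊕1 = 1
Syndrome s4…s1 = 110 → error at position 6.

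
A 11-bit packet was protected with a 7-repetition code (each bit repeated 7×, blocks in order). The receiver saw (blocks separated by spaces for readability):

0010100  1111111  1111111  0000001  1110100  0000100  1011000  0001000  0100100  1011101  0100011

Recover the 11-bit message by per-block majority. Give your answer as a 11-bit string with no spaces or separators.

01101000010

Block 1 (0010100): 2 ones → 0
Block 2 (1111111): 7 ones → 1
Block 3 (1111111): 7 ones → 1
Block 4 (0000001): 1 one → 0
Block 5 (1110100): 4 ones → 1
Block 6 (0000100): 1 one → 0
Block 7 (1011000): 3 ones → 0
Block 8 (0001000): 1 one → 0
Block 9 (0100100): 2 ones → 0
Block 10 (1011101): 5 ones → 1
Block 11 (0100011): 3 ones → 0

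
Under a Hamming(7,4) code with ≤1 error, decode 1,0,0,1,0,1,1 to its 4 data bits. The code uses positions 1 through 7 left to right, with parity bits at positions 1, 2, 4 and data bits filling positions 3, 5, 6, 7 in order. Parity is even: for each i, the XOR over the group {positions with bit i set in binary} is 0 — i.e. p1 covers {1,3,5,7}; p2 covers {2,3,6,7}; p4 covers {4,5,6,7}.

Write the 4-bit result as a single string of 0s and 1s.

0011

s1 (pos 1,3,5,7): 1⊕0⊕0⊕1 = 0
s2 (pos 2,3,6,7): 0⊕0⊕1⊕1 = 0
s4 (pos 4,5,6,7): 1⊕0⊕1⊕1 = 1
Syndrome s4…s1 = 100 → error at position 4.
Flip position 4: 1001011 → 1000011
Read data bits from positions 3,5,6,7: 0011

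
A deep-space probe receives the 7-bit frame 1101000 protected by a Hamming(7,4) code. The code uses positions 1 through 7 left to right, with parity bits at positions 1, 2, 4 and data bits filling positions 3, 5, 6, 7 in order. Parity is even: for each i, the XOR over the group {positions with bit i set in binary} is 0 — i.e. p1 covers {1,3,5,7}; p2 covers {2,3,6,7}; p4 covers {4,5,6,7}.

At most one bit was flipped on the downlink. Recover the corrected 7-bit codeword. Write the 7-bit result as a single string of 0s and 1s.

s1 (pos 1,3,5,7): 1⊕0⊕0⊕0 = 1
s2 (pos 2,3,6,7): 1⊕0⊕0⊕0 = 1
s4 (pos 4,5,6,7): 1⊕0⊕0⊕0 = 1
Syndrome s4…s1 = 111 → error at position 7.
Flip position 7: 1101000 → 1101001

1101001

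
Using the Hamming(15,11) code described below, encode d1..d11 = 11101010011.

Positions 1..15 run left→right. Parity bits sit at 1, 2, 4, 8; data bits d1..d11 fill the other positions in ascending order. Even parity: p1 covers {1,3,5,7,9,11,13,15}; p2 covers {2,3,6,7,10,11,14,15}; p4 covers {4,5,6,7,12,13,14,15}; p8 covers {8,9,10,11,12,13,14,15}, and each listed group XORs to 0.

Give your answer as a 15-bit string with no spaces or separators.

111011001010011

Place data at non-parity positions: p1 p2 1 p4 1 1 0 p8 1 0 1 0 0 1 1
p1 (pos 1,3,5,7,9,11,13,15): XOR of data positions = 1⊕1⊕0⊕1⊕1⊕0⊕1 = 1
p2 (pos 2,3,6,7,10,11,14,15): XOR of data positions = 1⊕1⊕0⊕0⊕1⊕1⊕1 = 1
p4 (pos 4,5,6,7,12,13,14,15): XOR of data positions = 1⊕1⊕0⊕0⊕0⊕1⊕1 = 0
p8 (pos 8,9,10,11,12,13,14,15): XOR of data positions = 1⊕0⊕1⊕0⊕0⊕1⊕1 = 0
Codeword: 111011001010011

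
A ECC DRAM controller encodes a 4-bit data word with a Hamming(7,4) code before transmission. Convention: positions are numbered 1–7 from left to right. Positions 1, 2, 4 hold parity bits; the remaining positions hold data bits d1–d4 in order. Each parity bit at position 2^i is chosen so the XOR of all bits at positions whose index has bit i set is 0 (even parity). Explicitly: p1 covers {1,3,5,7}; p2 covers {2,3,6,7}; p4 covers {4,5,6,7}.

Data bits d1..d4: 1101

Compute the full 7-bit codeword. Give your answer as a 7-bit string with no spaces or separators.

Place data at non-parity positions: p1 p2 1 p4 1 0 1
p1 (pos 1,3,5,7): XOR of data positions = 1⊕1⊕1 = 1
p2 (pos 2,3,6,7): XOR of data positions = 1⊕0⊕1 = 0
p4 (pos 4,5,6,7): XOR of data positions = 1⊕0⊕1 = 0
Codeword: 1010101

1010101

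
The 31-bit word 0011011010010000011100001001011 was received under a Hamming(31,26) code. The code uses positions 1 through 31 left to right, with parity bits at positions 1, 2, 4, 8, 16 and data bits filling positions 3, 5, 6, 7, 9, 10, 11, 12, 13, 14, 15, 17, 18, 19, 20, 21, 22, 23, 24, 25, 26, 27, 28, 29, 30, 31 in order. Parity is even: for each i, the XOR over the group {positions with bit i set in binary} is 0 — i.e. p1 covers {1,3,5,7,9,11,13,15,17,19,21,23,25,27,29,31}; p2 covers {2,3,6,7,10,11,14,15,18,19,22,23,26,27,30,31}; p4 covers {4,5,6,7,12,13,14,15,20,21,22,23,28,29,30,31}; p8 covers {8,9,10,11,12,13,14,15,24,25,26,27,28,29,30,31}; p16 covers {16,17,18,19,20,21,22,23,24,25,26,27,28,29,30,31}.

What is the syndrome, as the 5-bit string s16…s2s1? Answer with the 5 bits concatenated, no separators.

s1 (pos 1,3,5,7,9,11,13,15,17,19,21,23,25,27,29,31): 0⊕1⊕0⊕1⊕1⊕0⊕0⊕0⊕0⊕1⊕0⊕0⊕1⊕0⊕0⊕1 = 0
s2 (pos 2,3,6,7,10,11,14,15,18,19,22,23,26,27,30,31): 0⊕1⊕1⊕1⊕0⊕0⊕0⊕0⊕1⊕1⊕0⊕0⊕0⊕0⊕1⊕1 = 1
s4 (pos 4,5,6,7,12,13,14,15,20,21,22,23,28,29,30,31): 1⊕0⊕1⊕1⊕1⊕0⊕0⊕0⊕1⊕0⊕0⊕0⊕1⊕0⊕1⊕1 = 0
s8 (pos 8,9,10,11,12,13,14,15,24,25,26,27,28,29,30,31): 0⊕1⊕0⊕0⊕1⊕0⊕0⊕0⊕0⊕1⊕0⊕0⊕1⊕0⊕1⊕1 = 0
s16 (pos 16,17,18,19,20,21,22,23,24,25,26,27,28,29,30,31): 0⊕0⊕1⊕1⊕1⊕0⊕0⊕0⊕0⊕1⊕0⊕0⊕1⊕0⊕1⊕1 = 1
Syndrome s16…s1 = 10010 → error at position 18.

10010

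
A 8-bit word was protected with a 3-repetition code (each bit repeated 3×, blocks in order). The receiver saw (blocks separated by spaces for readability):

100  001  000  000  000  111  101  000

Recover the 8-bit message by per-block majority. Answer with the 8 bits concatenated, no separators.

00000110

Block 1 (100): 1 one → 0
Block 2 (001): 1 one → 0
Block 3 (000): 0 ones → 0
Block 4 (000): 0 ones → 0
Block 5 (000): 0 ones → 0
Block 6 (111): 3 ones → 1
Block 7 (101): 2 ones → 1
Block 8 (000): 0 ones → 0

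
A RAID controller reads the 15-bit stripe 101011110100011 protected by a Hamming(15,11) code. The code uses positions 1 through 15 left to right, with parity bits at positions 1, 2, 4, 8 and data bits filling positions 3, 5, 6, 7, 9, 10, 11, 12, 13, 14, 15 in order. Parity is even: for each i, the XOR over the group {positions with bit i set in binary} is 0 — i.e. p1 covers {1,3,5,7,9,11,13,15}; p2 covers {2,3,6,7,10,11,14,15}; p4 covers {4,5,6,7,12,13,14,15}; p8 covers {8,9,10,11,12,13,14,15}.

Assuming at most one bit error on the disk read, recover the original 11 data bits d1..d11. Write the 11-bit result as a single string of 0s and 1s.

s1 (pos 1,3,5,7,9,11,13,15): 1⊕1⊕1⊕1⊕0⊕0⊕0⊕1 = 1
s2 (pos 2,3,6,7,10,11,14,15): 0⊕1⊕1⊕1⊕1⊕0⊕1⊕1 = 0
s4 (pos 4,5,6,7,12,13,14,15): 0⊕1⊕1⊕1⊕0⊕0⊕1⊕1 = 1
s8 (pos 8,9,10,11,12,13,14,15): 1⊕0⊕1⊕0⊕0⊕0⊕1⊕1 = 0
Syndrome s8…s1 = 0101 → error at position 5.
Flip position 5: 101011110100011 → 101001110100011
Read data bits from positions 3,5,6,7,9,10,11,12,13,14,15: 10110100011

10110100011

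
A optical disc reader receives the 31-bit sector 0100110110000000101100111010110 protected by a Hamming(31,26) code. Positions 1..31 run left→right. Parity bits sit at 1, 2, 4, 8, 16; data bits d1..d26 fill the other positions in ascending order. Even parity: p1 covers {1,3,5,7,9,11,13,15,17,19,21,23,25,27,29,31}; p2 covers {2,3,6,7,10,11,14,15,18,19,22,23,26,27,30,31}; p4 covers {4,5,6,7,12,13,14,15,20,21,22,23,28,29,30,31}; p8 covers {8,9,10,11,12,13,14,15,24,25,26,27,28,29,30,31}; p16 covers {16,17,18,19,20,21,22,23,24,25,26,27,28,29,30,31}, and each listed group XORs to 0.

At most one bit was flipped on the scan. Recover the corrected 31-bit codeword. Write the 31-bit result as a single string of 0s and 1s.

0100110110000000101100101010110

s1 (pos 1,3,5,7,9,11,13,15,17,19,21,23,25,27,29,31): 0⊕0⊕1⊕0⊕1⊕0⊕0⊕0⊕1⊕1⊕0⊕1⊕1⊕1⊕1⊕0 = 0
s2 (pos 2,3,6,7,10,11,14,15,18,19,22,23,26,27,30,31): 1⊕0⊕1⊕0⊕0⊕0⊕0⊕0⊕0⊕1⊕0⊕1⊕0⊕1⊕1⊕0 = 0
s4 (pos 4,5,6,7,12,13,14,15,20,21,22,23,28,29,30,31): 0⊕1⊕1⊕0⊕0⊕0⊕0⊕0⊕1⊕0⊕0⊕1⊕0⊕1⊕1⊕0 = 0
s8 (pos 8,9,10,11,12,13,14,15,24,25,26,27,28,29,30,31): 1⊕1⊕0⊕0⊕0⊕0⊕0⊕0⊕1⊕1⊕0⊕1⊕0⊕1⊕1⊕0 = 1
s16 (pos 16,17,18,19,20,21,22,23,24,25,26,27,28,29,30,31): 0⊕1⊕0⊕1⊕1⊕0⊕0⊕1⊕1⊕1⊕0⊕1⊕0⊕1⊕1⊕0 = 1
Syndrome s16…s1 = 11000 → error at position 24.
Flip position 24: 0100110110000000101100111010110 → 0100110110000000101100101010110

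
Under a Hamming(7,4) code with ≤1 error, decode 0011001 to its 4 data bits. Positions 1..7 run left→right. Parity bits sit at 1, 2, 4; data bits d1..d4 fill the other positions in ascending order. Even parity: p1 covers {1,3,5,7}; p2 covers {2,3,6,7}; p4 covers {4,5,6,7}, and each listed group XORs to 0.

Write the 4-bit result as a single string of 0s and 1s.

s1 (pos 1,3,5,7): 0⊕1⊕0⊕1 = 0
s2 (pos 2,3,6,7): 0⊕1⊕0⊕1 = 0
s4 (pos 4,5,6,7): 1⊕0⊕0⊕1 = 0
Syndrome s4…s1 = 000 → no error.
Read data bits from positions 3,5,6,7: 1001

1001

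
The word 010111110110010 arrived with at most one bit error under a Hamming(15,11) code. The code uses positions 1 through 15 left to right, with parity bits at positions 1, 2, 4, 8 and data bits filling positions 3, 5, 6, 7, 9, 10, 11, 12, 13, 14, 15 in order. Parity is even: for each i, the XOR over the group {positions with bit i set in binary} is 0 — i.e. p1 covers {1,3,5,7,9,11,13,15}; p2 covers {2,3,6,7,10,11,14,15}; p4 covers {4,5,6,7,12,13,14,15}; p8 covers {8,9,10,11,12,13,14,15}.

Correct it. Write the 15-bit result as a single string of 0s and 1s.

010101110110010

s1 (pos 1,3,5,7,9,11,13,15): 0⊕0⊕1⊕1⊕0⊕1⊕0⊕0 = 1
s2 (pos 2,3,6,7,10,11,14,15): 1⊕0⊕1⊕1⊕1⊕1⊕1⊕0 = 0
s4 (pos 4,5,6,7,12,13,14,15): 1⊕1⊕1⊕1⊕0⊕0⊕1⊕0 = 1
s8 (pos 8,9,10,11,12,13,14,15): 1⊕0⊕1⊕1⊕0⊕0⊕1⊕0 = 0
Syndrome s8…s1 = 0101 → error at position 5.
Flip position 5: 010111110110010 → 010101110110010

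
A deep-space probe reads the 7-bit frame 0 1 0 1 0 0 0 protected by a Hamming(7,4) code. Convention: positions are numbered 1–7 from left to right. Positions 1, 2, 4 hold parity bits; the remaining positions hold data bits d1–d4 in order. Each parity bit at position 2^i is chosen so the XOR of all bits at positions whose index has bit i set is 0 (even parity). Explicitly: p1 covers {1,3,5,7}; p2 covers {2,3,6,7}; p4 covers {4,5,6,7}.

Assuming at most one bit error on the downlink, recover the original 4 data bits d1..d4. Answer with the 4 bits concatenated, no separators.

s1 (pos 1,3,5,7): 0⊕0⊕0⊕0 = 0
s2 (pos 2,3,6,7): 1⊕0⊕0⊕0 = 1
s4 (pos 4,5,6,7): 1⊕0⊕0⊕0 = 1
Syndrome s4…s1 = 110 → error at position 6.
Flip position 6: 0101000 → 0101010
Read data bits from positions 3,5,6,7: 0010

0010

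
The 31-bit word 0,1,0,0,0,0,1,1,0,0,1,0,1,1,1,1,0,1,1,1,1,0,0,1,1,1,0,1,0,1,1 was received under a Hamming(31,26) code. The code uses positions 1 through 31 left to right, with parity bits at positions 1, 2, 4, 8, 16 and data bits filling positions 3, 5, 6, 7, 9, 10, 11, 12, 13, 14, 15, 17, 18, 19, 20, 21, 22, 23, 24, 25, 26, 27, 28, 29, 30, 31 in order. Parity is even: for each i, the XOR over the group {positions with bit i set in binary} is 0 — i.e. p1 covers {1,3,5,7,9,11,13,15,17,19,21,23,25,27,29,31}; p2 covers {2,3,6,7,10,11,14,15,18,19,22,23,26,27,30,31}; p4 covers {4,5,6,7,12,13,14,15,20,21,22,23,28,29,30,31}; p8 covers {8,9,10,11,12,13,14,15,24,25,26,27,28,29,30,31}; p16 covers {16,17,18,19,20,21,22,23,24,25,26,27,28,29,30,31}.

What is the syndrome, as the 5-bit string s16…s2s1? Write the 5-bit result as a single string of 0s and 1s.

s1 (pos 1,3,5,7,9,11,13,15,17,19,21,23,25,27,29,31): 0⊕0⊕0⊕1⊕0⊕1⊕1⊕1⊕0⊕1⊕1⊕0⊕1⊕0⊕0⊕1 = 0
s2 (pos 2,3,6,7,10,11,14,15,18,19,22,23,26,27,30,31): 1⊕0⊕0⊕1⊕0⊕1⊕1⊕1⊕1⊕1⊕0⊕0⊕1⊕0⊕1⊕1 = 0
s4 (pos 4,5,6,7,12,13,14,15,20,21,22,23,28,29,30,31): 0⊕0⊕0⊕1⊕0⊕1⊕1⊕1⊕1⊕1⊕0⊕0⊕1⊕0⊕1⊕1 = 1
s8 (pos 8,9,10,11,12,13,14,15,24,25,26,27,28,29,30,31): 1⊕0⊕0⊕1⊕0⊕1⊕1⊕1⊕1⊕1⊕1⊕0⊕1⊕0⊕1⊕1 = 1
s16 (pos 16,17,18,19,20,21,22,23,24,25,26,27,28,29,30,31): 1⊕0⊕1⊕1⊕1⊕1⊕0⊕0⊕1⊕1⊕1⊕0⊕1⊕0⊕1⊕1 = 1
Syndrome s16…s1 = 11100 → error at position 28.

11100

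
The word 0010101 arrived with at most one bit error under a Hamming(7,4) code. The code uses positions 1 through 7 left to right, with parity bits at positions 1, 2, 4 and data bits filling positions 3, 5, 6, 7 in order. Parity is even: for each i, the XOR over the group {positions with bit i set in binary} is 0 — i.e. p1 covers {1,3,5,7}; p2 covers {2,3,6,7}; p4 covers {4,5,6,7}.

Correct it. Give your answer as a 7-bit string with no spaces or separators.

1010101

s1 (pos 1,3,5,7): 0⊕1⊕1⊕1 = 1
s2 (pos 2,3,6,7): 0⊕1⊕0⊕1 = 0
s4 (pos 4,5,6,7): 0⊕1⊕0⊕1 = 0
Syndrome s4…s1 = 001 → error at position 1.
Flip position 1: 0010101 → 1010101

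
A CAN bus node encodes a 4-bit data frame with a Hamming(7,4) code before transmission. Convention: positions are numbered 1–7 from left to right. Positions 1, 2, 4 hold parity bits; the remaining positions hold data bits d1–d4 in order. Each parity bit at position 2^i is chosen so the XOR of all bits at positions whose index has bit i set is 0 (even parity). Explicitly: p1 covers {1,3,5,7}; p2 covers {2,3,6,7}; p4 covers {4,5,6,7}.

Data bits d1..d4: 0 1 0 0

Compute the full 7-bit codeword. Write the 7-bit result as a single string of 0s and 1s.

1001100

Place data at non-parity positions: p1 p2 0 p4 1 0 0
p1 (pos 1,3,5,7): XOR of data positions = 0⊕1⊕0 = 1
p2 (pos 2,3,6,7): XOR of data positions = 0⊕0⊕0 = 0
p4 (pos 4,5,6,7): XOR of data positions = 1⊕0⊕0 = 1
Codeword: 1001100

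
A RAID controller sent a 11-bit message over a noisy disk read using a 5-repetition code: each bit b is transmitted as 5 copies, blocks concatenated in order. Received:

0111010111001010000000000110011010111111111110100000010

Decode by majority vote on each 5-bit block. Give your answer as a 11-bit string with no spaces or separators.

11000111100

Block 1 (01110): 3 ones → 1
Block 2 (10111): 4 ones → 1
Block 3 (00101): 2 ones → 0
Block 4 (00000): 0 ones → 0
Block 5 (00000): 0 ones → 0
Block 6 (11001): 3 ones → 1
Block 7 (10101): 3 ones → 1
Block 8 (11111): 5 ones → 1
Block 9 (11111): 5 ones → 1
Block 10 (01000): 1 one → 0
Block 11 (00010): 1 one → 0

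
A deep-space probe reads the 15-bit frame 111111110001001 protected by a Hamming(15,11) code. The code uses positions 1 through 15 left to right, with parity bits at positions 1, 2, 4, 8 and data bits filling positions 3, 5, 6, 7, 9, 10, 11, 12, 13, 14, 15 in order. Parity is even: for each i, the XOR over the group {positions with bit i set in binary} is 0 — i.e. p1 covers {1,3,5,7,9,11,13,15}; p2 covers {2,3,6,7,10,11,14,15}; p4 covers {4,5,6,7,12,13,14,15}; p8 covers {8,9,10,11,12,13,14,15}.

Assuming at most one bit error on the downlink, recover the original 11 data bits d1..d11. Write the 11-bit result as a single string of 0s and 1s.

11110011001

s1 (pos 1,3,5,7,9,11,13,15): 1⊕1⊕1⊕1⊕0⊕0⊕0⊕1 = 1
s2 (pos 2,3,6,7,10,11,14,15): 1⊕1⊕1⊕1⊕0⊕0⊕0⊕1 = 1
s4 (pos 4,5,6,7,12,13,14,15): 1⊕1⊕1⊕1⊕1⊕0⊕0⊕1 = 0
s8 (pos 8,9,10,11,12,13,14,15): 1⊕0⊕0⊕0⊕1⊕0⊕0⊕1 = 1
Syndrome s8…s1 = 1011 → error at position 11.
Flip position 11: 111111110001001 → 111111110011001
Read data bits from positions 3,5,6,7,9,10,11,12,13,14,15: 11110011001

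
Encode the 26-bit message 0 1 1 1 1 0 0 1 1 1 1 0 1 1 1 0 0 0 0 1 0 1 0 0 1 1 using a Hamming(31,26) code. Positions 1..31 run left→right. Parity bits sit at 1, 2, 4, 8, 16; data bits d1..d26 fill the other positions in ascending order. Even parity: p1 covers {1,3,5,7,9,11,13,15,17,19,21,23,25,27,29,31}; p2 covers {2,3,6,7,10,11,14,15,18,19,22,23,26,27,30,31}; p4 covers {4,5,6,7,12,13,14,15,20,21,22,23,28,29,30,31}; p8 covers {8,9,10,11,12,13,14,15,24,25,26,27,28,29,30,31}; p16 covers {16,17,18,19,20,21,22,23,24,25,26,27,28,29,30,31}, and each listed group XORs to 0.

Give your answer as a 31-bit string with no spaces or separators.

1100111110011111011100001010011

Place data at non-parity positions: p1 p2 0 p4 1 1 1 p8 1 0 0 1 1 1 1 p16 0 1 1 1 0 0 0 0 1 0 1 0 0 1 1
p1 (pos 1,3,5,7,9,11,13,15,17,19,21,23,25,27,29,31): XOR of data positions = 0⊕1⊕1⊕1⊕0⊕1⊕1⊕0⊕1⊕0⊕0⊕1⊕1⊕0⊕1 = 1
p2 (pos 2,3,6,7,10,11,14,15,18,19,22,23,26,27,30,31): XOR of data positions = 0⊕1⊕1⊕0⊕0⊕1⊕1⊕1⊕1⊕0⊕0⊕0⊕1⊕1⊕1 = 1
p4 (pos 4,5,6,7,12,13,14,15,20,21,22,23,28,29,30,31): XOR of data positions = 1⊕1⊕1⊕1⊕1⊕1⊕1⊕1⊕0⊕0⊕0⊕0⊕0⊕1⊕1 = 0
p8 (pos 8,9,10,11,12,13,14,15,24,25,26,27,28,29,30,31): XOR of data positions = 1⊕0⊕0⊕1⊕1⊕1⊕1⊕0⊕1⊕0⊕1⊕0⊕0⊕1⊕1 = 1
p16 (pos 16,17,18,19,20,21,22,23,24,25,26,27,28,29,30,31): XOR of data positions = 0⊕1⊕1⊕1⊕0⊕0⊕0⊕0⊕1⊕0⊕1⊕0⊕0⊕1⊕1 = 1
Codeword: 1100111110011111011100001010011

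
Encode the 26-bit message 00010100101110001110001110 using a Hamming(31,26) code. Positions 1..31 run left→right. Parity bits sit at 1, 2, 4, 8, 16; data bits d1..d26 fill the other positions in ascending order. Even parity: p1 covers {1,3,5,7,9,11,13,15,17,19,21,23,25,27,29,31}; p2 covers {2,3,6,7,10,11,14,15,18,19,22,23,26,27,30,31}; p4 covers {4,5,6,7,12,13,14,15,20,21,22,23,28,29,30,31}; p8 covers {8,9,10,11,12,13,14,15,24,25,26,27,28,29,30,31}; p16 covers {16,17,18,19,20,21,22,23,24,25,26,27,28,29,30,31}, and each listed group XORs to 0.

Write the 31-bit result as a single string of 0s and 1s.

Place data at non-parity positions: p1 p2 0 p4 0 0 1 p8 0 1 0 0 1 0 1 p16 1 1 0 0 0 1 1 1 0 0 0 1 1 1 0
p1 (pos 1,3,5,7,9,11,13,15,17,19,21,23,25,27,29,31): XOR of data positions = 0⊕0⊕1⊕0⊕0⊕1⊕1⊕1⊕0⊕0⊕1⊕0⊕0⊕1⊕0 = 0
p2 (pos 2,3,6,7,10,11,14,15,18,19,22,23,26,27,30,31): XOR of data positions = 0⊕0⊕1⊕1⊕0⊕0⊕1⊕1⊕0⊕1⊕1⊕0⊕0⊕1⊕0 = 1
p4 (pos 4,5,6,7,12,13,14,15,20,21,22,23,28,29,30,31): XOR of data positions = 0⊕0⊕1⊕0⊕1⊕0⊕1⊕0⊕0⊕1⊕1⊕1⊕1⊕1⊕0 = 0
p8 (pos 8,9,10,11,12,13,14,15,24,25,26,27,28,29,30,31): XOR of data positions = 0⊕1⊕0⊕0⊕1⊕0⊕1⊕1⊕0⊕0⊕0⊕1⊕1⊕1⊕0 = 1
p16 (pos 16,17,18,19,20,21,22,23,24,25,26,27,28,29,30,31): XOR of data positions = 1⊕1⊕0⊕0⊕0⊕1⊕1⊕1⊕0⊕0⊕0⊕1⊕1⊕1⊕0 = 0
Codeword: 0100001101001010110001110001110

0100001101001010110001110001110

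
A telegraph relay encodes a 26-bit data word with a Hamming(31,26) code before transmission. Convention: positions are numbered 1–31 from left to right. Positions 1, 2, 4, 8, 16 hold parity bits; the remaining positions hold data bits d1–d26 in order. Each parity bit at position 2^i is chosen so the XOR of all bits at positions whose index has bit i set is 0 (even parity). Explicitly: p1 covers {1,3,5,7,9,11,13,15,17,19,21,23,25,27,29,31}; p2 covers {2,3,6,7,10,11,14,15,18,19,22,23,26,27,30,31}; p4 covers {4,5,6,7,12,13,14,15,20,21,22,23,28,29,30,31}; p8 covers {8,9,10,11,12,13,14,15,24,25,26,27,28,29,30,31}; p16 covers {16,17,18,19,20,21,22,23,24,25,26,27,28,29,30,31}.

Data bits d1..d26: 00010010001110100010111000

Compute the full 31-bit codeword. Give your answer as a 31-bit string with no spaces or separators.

Place data at non-parity positions: p1 p2 0 p4 0 0 1 p8 0 0 1 0 0 0 1 p16 1 1 0 1 0 0 0 1 0 1 1 1 0 0 0
p1 (pos 1,3,5,7,9,11,13,15,17,19,21,23,25,27,29,31): XOR of data positions = 0⊕0⊕1⊕0⊕1⊕0⊕1⊕1⊕0⊕0⊕0⊕0⊕1⊕0⊕0 = 1
p2 (pos 2,3,6,7,10,11,14,15,18,19,22,23,26,27,30,31): XOR of data positions = 0⊕0⊕1⊕0⊕1⊕0⊕1⊕1⊕0⊕0⊕0⊕1⊕1⊕0⊕0 = 0
p4 (pos 4,5,6,7,12,13,14,15,20,21,22,23,28,29,30,31): XOR of data positions = 0⊕0⊕1⊕0⊕0⊕0⊕1⊕1⊕0⊕0⊕0⊕1⊕0⊕0⊕0 = 0
p8 (pos 8,9,10,11,12,13,14,15,24,25,26,27,28,29,30,31): XOR of data positions = 0⊕0⊕1⊕0⊕0⊕0⊕1⊕1⊕0⊕1⊕1⊕1⊕0⊕0⊕0 = 0
p16 (pos 16,17,18,19,20,21,22,23,24,25,26,27,28,29,30,31): XOR of data positions = 1⊕1⊕0⊕1⊕0⊕0⊕0⊕1⊕0⊕1⊕1⊕1⊕0⊕0⊕0 = 1
Codeword: 1000001000100011110100010111000

1000001000100011110100010111000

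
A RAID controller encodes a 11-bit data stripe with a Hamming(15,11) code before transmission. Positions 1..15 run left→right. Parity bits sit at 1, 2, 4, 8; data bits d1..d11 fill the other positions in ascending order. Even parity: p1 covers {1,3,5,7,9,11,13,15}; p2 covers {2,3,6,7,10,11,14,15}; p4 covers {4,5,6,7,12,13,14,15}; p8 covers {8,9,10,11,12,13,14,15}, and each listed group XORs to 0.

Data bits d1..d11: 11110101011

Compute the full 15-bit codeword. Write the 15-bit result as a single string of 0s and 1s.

001011100101011

Place data at non-parity positions: p1 p2 1 p4 1 1 1 p8 0 1 0 1 0 1 1
p1 (pos 1,3,5,7,9,11,13,15): XOR of data positions = 1⊕1⊕1⊕0⊕0⊕0⊕1 = 0
p2 (pos 2,3,6,7,10,11,14,15): XOR of data positions = 1⊕1⊕1⊕1⊕0⊕1⊕1 = 0
p4 (pos 4,5,6,7,12,13,14,15): XOR of data positions = 1⊕1⊕1⊕1⊕0⊕1⊕1 = 0
p8 (pos 8,9,10,11,12,13,14,15): XOR of data positions = 0⊕1⊕0⊕1⊕0⊕1⊕1 = 0
Codeword: 001011100101011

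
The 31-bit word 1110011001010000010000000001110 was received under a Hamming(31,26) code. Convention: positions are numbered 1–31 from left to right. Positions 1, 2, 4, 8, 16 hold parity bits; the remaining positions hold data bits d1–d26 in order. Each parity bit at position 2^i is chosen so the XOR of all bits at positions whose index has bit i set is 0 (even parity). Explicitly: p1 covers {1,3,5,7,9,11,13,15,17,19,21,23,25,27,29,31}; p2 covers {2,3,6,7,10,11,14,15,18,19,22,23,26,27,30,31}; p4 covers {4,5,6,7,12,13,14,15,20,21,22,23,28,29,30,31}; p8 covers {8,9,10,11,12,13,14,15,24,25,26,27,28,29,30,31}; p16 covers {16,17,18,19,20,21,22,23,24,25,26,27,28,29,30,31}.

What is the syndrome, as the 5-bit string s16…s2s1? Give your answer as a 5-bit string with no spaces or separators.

01010

s1 (pos 1,3,5,7,9,11,13,15,17,19,21,23,25,27,29,31): 1⊕1⊕0⊕1⊕0⊕0⊕0⊕0⊕0⊕0⊕0⊕0⊕0⊕0⊕1⊕0 = 0
s2 (pos 2,3,6,7,10,11,14,15,18,19,22,23,26,27,30,31): 1⊕1⊕1⊕1⊕1⊕0⊕0⊕0⊕1⊕0⊕0⊕0⊕0⊕0⊕1⊕0 = 1
s4 (pos 4,5,6,7,12,13,14,15,20,21,22,23,28,29,30,31): 0⊕0⊕1⊕1⊕1⊕0⊕0⊕0⊕0⊕0⊕0⊕0⊕1⊕1⊕1⊕0 = 0
s8 (pos 8,9,10,11,12,13,14,15,24,25,26,27,28,29,30,31): 0⊕0⊕1⊕0⊕1⊕0⊕0⊕0⊕0⊕0⊕0⊕0⊕1⊕1⊕1⊕0 = 1
s16 (pos 16,17,18,19,20,21,22,23,24,25,26,27,28,29,30,31): 0⊕0⊕1⊕0⊕0⊕0⊕0⊕0⊕0⊕0⊕0⊕0⊕1⊕1⊕1⊕0 = 0
Syndrome s16…s1 = 01010 → error at position 10.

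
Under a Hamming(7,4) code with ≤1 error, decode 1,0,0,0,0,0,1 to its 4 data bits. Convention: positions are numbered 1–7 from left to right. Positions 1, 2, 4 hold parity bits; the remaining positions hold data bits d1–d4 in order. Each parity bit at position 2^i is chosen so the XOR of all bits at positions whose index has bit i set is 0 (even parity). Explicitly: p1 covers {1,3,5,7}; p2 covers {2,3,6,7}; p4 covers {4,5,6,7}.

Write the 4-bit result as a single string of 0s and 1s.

s1 (pos 1,3,5,7): 1⊕0⊕0⊕1 = 0
s2 (pos 2,3,6,7): 0⊕0⊕0⊕1 = 1
s4 (pos 4,5,6,7): 0⊕0⊕0⊕1 = 1
Syndrome s4…s1 = 110 → error at position 6.
Flip position 6: 1000001 → 1000011
Read data bits from positions 3,5,6,7: 0011

0011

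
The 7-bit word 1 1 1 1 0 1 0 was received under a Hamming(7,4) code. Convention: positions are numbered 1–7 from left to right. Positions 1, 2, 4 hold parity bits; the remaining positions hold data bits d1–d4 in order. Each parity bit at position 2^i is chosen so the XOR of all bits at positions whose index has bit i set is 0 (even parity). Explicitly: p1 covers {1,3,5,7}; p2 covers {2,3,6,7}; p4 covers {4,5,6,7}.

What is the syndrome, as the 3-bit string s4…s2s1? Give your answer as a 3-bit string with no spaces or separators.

010

s1 (pos 1,3,5,7): 1⊕1⊕0⊕0 = 0
s2 (pos 2,3,6,7): 1⊕1⊕1⊕0 = 1
s4 (pos 4,5,6,7): 1⊕0⊕1⊕0 = 0
Syndrome s4…s1 = 010 → error at position 2.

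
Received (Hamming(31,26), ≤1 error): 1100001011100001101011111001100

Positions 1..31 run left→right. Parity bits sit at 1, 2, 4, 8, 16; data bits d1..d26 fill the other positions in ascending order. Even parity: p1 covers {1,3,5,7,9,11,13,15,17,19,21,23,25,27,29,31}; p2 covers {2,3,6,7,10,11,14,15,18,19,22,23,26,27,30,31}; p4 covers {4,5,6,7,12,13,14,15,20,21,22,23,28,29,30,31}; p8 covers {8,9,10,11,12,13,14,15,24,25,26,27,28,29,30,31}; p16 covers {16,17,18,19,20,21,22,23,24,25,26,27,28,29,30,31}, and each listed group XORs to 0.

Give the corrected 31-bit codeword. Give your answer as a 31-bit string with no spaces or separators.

s1 (pos 1,3,5,7,9,11,13,15,17,19,21,23,25,27,29,31): 1⊕0⊕0⊕1⊕1⊕1⊕0⊕0⊕1⊕1⊕1⊕1⊕1⊕0⊕1⊕0 = 0
s2 (pos 2,3,6,7,10,11,14,15,18,19,22,23,26,27,30,31): 1⊕0⊕0⊕1⊕1⊕1⊕0⊕0⊕0⊕1⊕1⊕1⊕0⊕0⊕0⊕0 = 1
s4 (pos 4,5,6,7,12,13,14,15,20,21,22,23,28,29,30,31): 0⊕0⊕0⊕1⊕0⊕0⊕0⊕0⊕0⊕1⊕1⊕1⊕1⊕1⊕0⊕0 = 0
s8 (pos 8,9,10,11,12,13,14,15,24,25,26,27,28,29,30,31): 0⊕1⊕1⊕1⊕0⊕0⊕0⊕0⊕1⊕1⊕0⊕0⊕1⊕1⊕0⊕0 = 1
s16 (pos 16,17,18,19,20,21,22,23,24,25,26,27,28,29,30,31): 1⊕1⊕0⊕1⊕0⊕1⊕1⊕1⊕1⊕1⊕0⊕0⊕1⊕1⊕0⊕0 = 0
Syndrome s16…s1 = 01010 → error at position 10.
Flip position 10: 1100001011100001101011111001100 → 1100001010100001101011111001100

1100001010100001101011111001100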